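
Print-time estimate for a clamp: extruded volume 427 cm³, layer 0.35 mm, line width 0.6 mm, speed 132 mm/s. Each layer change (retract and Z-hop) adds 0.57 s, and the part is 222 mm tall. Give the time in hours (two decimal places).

4.38 hours

Extrusion cross-section: 0.35 × 0.6 → 0.21 mm².
Path length: 427000 mm³ / 0.21 mm² → 2033333.3 mm.
Print-move time: 2033333.3 / 132 → 15404 s.
Number of layers: 222 / 0.35 → 635 (rounded up).
Layer-change overhead = 635 × 0.57, so 361.95 s.
Altogether 15404 + 361.95 = 15765.95 s, i.e. 4.38 hours.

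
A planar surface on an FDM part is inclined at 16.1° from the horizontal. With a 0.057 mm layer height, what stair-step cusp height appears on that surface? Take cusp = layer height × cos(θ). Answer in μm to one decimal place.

cos(16.1°) = 0.9608, so cusp = 0.057 × 0.9608 = 0.054766 mm → 54.8 μm.

54.8 μm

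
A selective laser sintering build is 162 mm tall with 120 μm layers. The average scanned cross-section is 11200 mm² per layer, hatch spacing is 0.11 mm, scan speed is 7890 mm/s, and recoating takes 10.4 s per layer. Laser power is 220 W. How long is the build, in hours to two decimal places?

8.74 hours

Number of layers: 162 / 0.12 → 1350 (rounded up).
Scan path per layer = 11200 / 0.11 = 101818.2 mm.
Per-layer scan time = 101818.2 / 7890 = 12.9047 s.
Layer cycle = 12.9047 + 10.4 = 23.3047 s.
1350 layers × 23.3047 s/layer = 31461.345 s, i.e. 8.74 hours.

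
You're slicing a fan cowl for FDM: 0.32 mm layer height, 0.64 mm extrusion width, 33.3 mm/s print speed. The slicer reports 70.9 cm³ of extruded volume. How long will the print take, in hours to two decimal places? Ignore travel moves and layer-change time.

2.89 hours

Bead cross-section = 0.32 × 0.64 = 0.2048 mm².
Total extruded path = 70900/0.2048 = 346191.4 mm.
Print-move time = 346191.4 / 33.3 = 10396.1 s.
Converting: 10396.1 s = 2.89 hours.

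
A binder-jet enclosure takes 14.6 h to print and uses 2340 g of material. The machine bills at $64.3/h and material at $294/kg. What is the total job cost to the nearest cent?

Time charge = 64.3 × 14.6 = $938.78.
Material cost = 294 × 2340/1000 = $687.96.
Job cost: 938.78 + 687.96 = $1626.74.

$1626.74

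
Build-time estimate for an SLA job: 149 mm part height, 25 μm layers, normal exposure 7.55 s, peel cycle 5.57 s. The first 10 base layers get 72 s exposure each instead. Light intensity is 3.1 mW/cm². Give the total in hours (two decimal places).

21.90 hours

Layers = ⌈149/0.025⌉ = 5960.
Base layers: 10 × (72 + 5.57) → 775.7 s.
Remaining layers = 5950 × (7.55 + 5.57) = 78064 s.
Sum: 775.7 + 78064 = 78839.7 s → 21.90 hours.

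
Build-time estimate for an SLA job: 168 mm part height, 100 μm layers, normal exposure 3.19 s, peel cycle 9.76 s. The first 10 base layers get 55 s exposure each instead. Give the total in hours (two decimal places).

Number of layers: 168 / 0.1 → 1680 (rounded up).
Base layers = 10 × (55 + 9.76) = 647.6 s.
Regular layers: 1670 × (3.19 + 9.76) → 21626.5 s.
Sum: 647.6 + 21626.5 = 22274.1 s → 6.19 hours.

6.19 hours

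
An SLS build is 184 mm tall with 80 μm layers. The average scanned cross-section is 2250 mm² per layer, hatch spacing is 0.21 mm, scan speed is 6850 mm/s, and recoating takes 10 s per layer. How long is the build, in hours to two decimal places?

7.39 hours

Layers = ⌈184/0.08⌉ = 2300.
Scan path per layer: 2250 / 0.21 → 10714.3 mm.
Scan time per layer = 10714.3 / 6850, so 1.5641 s.
Time per layer = 1.5641 + 10 = 11.5641 s.
Total: 2300 × 11.5641 s = 26597.43 s → 7.39 hours.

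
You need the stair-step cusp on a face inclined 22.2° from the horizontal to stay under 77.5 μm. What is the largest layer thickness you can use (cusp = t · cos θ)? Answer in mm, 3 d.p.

cos(22.2°) = 0.9259; t_max = 0.0775/0.9259 = 0.084 mm.

0.084 mm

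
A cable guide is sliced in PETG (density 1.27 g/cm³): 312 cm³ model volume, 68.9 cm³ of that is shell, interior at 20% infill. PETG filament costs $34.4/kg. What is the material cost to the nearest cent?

$5.13

Infill region = 312 − 68.9 = 243.1 cm³.
Infill volume = 0.20 × 243.1, so 48.62 cm³.
Deposited volume = 68.9 + 48.62, so 117.52 cm³.
Mass = 117.52 × 1.27, so 149.2504 g.
Cost = 149.2504 g / 1000 × $34.4/kg = $5.13.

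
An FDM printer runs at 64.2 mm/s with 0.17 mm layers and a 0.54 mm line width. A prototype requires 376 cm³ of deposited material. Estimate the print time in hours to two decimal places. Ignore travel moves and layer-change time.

17.72 hours

Extrusion cross-section = 0.17 × 0.54, so 0.0918 mm².
Toolpath length = 376 cm³ / 0.0918 mm² = 376000 / 0.0918 = 4095860.6 mm.
Time extruding = 4095860.6 / 64.2 = 63798.5 s.
63798.5 s = 17.72 hours.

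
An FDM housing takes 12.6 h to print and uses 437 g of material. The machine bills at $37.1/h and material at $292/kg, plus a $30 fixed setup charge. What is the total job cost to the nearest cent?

Machine-time cost = 37.1 × 12.6 = $467.46.
Feedstock cost = 292 × 437/1000 = $127.604.
Total = 467.46 + 127.604 + 30 = 625.064 ≈ $625.06.

$625.06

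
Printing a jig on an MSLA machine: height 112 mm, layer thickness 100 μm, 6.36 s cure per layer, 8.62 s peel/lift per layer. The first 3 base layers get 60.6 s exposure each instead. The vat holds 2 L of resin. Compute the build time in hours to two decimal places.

4.71 hours

Number of layers: 112 / 0.1 → 1120 (rounded up).
Bottom layers = 3 × (60.6 + 8.62) = 207.66 s.
Remaining layers: 1117 × (6.36 + 8.62) → 16732.66 s.
Total = 207.66 + 16732.66 = 16940.32 s = 4.71 hours.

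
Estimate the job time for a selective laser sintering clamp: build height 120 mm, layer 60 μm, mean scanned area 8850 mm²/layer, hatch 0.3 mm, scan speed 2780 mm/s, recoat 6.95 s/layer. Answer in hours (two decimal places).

9.76 hours

Layer count = ceil(120 / 0.06) = 2000.
Hatch length per layer = 8850 / 0.3, so 29500 mm.
Laser time per layer: 29500 / 2780 → 10.6115 s.
Per-layer time = 10.6115 + 6.95, so 17.5615 s.
Total: 2000 × 17.5615 s = 35123 s → 9.76 hours.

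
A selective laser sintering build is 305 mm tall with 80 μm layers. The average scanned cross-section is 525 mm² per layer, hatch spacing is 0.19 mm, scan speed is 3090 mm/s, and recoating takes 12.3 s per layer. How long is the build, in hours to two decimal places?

13.97 hours

Number of layers: 305 / 0.08 → 3813 (rounded up).
Per-layer scan distance = 525 / 0.19, so 2763.2 mm.
Per-layer scan time = 2763.2 / 3090 = 0.8942 s.
Layer cycle = 0.8942 + 12.3 = 13.1942 s.
3813 layers × 13.1942 s/layer = 50309.4846 s, i.e. 13.97 hours.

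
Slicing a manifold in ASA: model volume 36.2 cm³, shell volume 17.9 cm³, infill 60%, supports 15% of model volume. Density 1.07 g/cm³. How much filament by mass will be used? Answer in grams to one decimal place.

36.7 g

Interior volume = 36.2 − 17.9, so 18.3 cm³.
Deposited infill: 0.60 × 18.3 → 10.98 cm³.
Support: 0.15 × 36.2 → 5.43 cm³.
Deposited volume = 17.9 + 10.98 + 5.43, so 34.31 cm³.
Mass = 34.31 × 1.07 = 36.7117 g.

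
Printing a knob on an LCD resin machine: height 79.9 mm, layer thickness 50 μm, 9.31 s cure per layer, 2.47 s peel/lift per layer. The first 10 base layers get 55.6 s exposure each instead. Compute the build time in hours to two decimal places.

Layer count = ceil(79.9 / 0.05) = 1598.
Burn-in layers = 10 × (55.6 + 2.47), so 580.7 s.
Regular layers: 1588 × (9.31 + 2.47) → 18706.64 s.
Sum: 580.7 + 18706.64 = 19287.34 s → 5.36 hours.

5.36 hours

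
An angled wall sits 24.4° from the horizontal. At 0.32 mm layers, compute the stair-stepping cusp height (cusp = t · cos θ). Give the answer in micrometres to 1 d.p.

cos(24.4°) = 0.9107, so cusp = 0.32 × 0.9107 = 0.291424 mm → 291.4 μm.

291.4 μm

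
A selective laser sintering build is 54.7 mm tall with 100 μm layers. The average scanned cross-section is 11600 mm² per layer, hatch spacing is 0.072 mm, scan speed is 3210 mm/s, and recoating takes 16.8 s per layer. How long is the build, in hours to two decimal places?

10.18 hours

Number of layers: 54.7 / 0.1 → 547 (rounded up).
Hatch length per layer = 11600 / 0.072, so 161111.1 mm.
Per-layer scan time: 161111.1 / 3210 → 50.1904 s.
Layer cycle = 50.1904 + 16.8 = 66.9904 s.
Build time = 547 × 66.9904 = 36643.7488 s = 10.18 hours.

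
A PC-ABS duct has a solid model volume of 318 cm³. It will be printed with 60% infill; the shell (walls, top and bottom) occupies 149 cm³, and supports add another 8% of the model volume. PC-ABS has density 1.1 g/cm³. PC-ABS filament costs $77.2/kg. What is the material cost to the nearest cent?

Volume inside the shell = 318 − 149 = 169 cm³.
Infill volume = 0.60 × 169 = 101.4 cm³.
Support = 0.08 × 318, so 25.44 cm³.
Deposited volume = 149 + 101.4 + 25.44 = 275.84 cm³.
Mass = 275.84 × 1.1 = 303.424 g.
At $77.2/kg: 303.424/1000 × 77.2 = $23.42.

$23.42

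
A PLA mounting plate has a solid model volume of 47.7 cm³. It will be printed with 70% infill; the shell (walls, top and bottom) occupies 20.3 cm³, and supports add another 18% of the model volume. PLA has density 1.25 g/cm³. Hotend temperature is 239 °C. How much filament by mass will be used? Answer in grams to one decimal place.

60.1 g

Volume inside the shell: 47.7 − 20.3 → 27.4 cm³.
Deposited infill = 0.70 × 27.4 = 19.18 cm³.
Support: 0.18 × 47.7 → 8.586 cm³.
Total extruded = 20.3 + 19.18 + 8.586 = 48.066 cm³.
Mass = 48.066 × 1.25, so 60.0825 g.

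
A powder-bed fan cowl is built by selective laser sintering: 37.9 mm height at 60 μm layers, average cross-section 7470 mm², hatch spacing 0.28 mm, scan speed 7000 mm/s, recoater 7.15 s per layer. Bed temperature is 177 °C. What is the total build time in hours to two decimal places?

1.92 hours

Layer count = ceil(37.9 / 0.06) = 632.
Scan path per layer = 7470 / 0.28, so 26678.6 mm.
Laser time per layer: 26678.6 / 7000 → 3.8112 s.
Per-layer time = 3.8112 + 7.15, so 10.9612 s.
632 layers × 10.9612 s/layer = 6927.4784 s, i.e. 1.92 hours.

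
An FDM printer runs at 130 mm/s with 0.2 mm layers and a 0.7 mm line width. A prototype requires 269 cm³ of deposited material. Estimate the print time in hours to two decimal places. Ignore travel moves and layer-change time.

4.11 hours

Bead cross-section: 0.2 × 0.7 → 0.14 mm².
Total extruded path = 269000/0.14 = 1921428.6 mm.
Print-move time = 1921428.6 / 130, so 14780.2 s.
That's 14780.2 s → 4.11 hours.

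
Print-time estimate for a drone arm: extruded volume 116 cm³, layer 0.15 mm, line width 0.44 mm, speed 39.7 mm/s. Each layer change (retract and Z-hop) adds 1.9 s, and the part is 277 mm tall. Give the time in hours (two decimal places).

13.27 hours

Bead cross-section: 0.15 × 0.44 → 0.066 mm².
Toolpath length = 116 cm³ / 0.066 mm² = 116000 / 0.066 = 1757575.8 mm.
Extrusion time: 1757575.8 / 39.7 → 44271.4 s.
Layer count = ceil(277 / 0.15) = 1847.
Non-print overhead: 1847 × 1.9 → 3509.3 s.
Total = 44271.4 + 3509.3 = 47780.7 s = 13.27 hours.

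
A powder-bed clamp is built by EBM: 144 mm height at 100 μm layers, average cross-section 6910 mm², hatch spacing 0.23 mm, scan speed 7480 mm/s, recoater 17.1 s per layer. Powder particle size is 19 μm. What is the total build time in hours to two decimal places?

Layers = ⌈144/0.1⌉ = 1440.
Per-layer scan distance = 6910 / 0.23, so 30043.5 mm.
Per-layer scan time = 30043.5 / 7480 = 4.0165 s.
Time per layer = 4.0165 + 17.1 = 21.1165 s.
Build time = 1440 × 21.1165 = 30407.76 s = 8.45 hours.

8.45 hours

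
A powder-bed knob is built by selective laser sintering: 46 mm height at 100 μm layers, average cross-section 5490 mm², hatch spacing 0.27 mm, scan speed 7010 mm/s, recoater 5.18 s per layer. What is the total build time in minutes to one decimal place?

62.0 minutes

Number of layers: 46 / 0.1 → 460 (rounded up).
Scan path per layer: 5490 / 0.27 → 20333.3 mm.
Laser time per layer = 20333.3 / 7010, so 2.9006 s.
Layer cycle: 2.9006 + 5.18 → 8.0806 s.
Total: 460 × 8.0806 s = 3717.076 s → 62.0 minutes.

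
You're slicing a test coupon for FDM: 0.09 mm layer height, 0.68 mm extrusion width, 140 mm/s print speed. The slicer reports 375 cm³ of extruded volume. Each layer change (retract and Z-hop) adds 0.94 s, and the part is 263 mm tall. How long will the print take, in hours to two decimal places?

Line area: 0.09 × 0.68 → 0.0612 mm².
Toolpath length = 375 cm³ / 0.0612 mm² = 375000 / 0.0612 = 6127451 mm.
Print-move time: 6127451 / 140 → 43767.5 s.
Layer count = ceil(263 / 0.09) = 2923.
Non-print overhead = 2923 × 0.94 = 2747.62 s.
Altogether 43767.5 + 2747.62 = 46515.12 s, i.e. 12.92 hours.

12.92 hours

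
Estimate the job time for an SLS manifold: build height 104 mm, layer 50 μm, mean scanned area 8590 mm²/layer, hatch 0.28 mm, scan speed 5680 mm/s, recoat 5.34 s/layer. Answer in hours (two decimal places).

6.21 hours

Layers = ⌈104/0.05⌉ = 2080.
Hatch length per layer = 8590 / 0.28, so 30678.6 mm.
Scan time per layer = 30678.6 / 5680, so 5.4012 s.
Per-layer time: 5.4012 + 5.34 → 10.7412 s.
2080 layers × 10.7412 s/layer = 22341.696 s, i.e. 6.21 hours.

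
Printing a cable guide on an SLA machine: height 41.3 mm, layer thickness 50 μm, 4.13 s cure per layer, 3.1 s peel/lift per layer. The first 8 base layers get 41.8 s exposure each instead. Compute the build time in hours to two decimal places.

Layer count = ceil(41.3 / 0.05) = 826.
Bottom layers: 8 × (41.8 + 3.1) → 359.2 s.
Normal layers = 818 × (4.13 + 3.1), so 5914.14 s.
Sum: 359.2 + 5914.14 = 6273.34 s → 1.74 hours.

1.74 hours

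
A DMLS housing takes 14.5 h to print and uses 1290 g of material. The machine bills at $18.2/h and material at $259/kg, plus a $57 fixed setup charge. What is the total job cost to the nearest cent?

$655.01

Machine-time cost = 18.2 × 14.5 = $263.90.
Material charge = 259 × 1290/1000, so $334.11.
Adding setup: 263.90 + 334.11 + 57 → $655.01.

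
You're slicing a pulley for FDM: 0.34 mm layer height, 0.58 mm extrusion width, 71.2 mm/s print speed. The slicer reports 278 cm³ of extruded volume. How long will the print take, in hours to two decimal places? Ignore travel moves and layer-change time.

5.50 hours

Line area: 0.34 × 0.58 → 0.1972 mm².
Toolpath length = 278 cm³ / 0.1972 mm² = 278000 / 0.1972 = 1409736.3 mm.
Extrusion time = 1409736.3 / 71.2 = 19799.7 s.
In the requested units: 19799.7 s = 5.50 hours.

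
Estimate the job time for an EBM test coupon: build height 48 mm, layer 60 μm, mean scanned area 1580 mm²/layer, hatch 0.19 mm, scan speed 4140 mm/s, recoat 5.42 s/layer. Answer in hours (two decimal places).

1.65 hours

Layers = ⌈48/0.06⌉ = 800.
Scan path per layer = 1580 / 0.19 = 8315.8 mm.
Beam time per layer = 8315.8 / 4140, so 2.0086 s.
Layer cycle = 2.0086 + 5.42, so 7.4286 s.
800 layers × 7.4286 s/layer = 5942.88 s, i.e. 1.65 hours.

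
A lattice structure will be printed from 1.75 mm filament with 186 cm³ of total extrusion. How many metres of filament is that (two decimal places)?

77.33 m

Filament cross-section = π × (1.75/2)² = 2.4053 mm².
Length = 186 cm³ / 2.4053 mm² = 186000 / 2.4053 = 77329.23 mm = 77.33 m.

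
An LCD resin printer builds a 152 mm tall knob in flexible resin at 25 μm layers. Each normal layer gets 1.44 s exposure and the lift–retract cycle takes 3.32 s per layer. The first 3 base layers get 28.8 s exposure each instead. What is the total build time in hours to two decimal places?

Number of layers: 152 / 0.025 → 6080 (rounded up).
Base layers = 3 × (28.8 + 3.32), so 96.36 s.
Regular layers: 6077 × (1.44 + 3.32) → 28926.52 s.
Sum: 96.36 + 28926.52 = 29022.88 s → 8.06 hours.

8.06 hours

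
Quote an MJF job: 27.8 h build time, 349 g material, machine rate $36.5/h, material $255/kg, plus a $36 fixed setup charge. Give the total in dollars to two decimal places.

Machine-time cost: 36.5 × 27.8 → $1014.70.
Material charge = 255 × 349/1000, so $88.995.
Adding setup: 1014.70 + 88.995 + 36 → 1139.695 ≈ $1139.70.

$1139.70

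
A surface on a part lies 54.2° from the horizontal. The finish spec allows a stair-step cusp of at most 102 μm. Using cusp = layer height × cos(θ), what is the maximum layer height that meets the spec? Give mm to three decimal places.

0.174 mm

cos(54.2°) = 0.5850; t_max = 0.102/0.5850 = 0.174 mm.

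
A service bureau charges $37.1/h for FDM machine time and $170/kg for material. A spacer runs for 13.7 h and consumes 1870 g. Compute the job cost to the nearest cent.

$826.17

Machine cost: 37.1 × 13.7 → $508.27.
Material charge: 170 × 1870/1000 → $317.90.
Total = 508.27 + 317.90 = $826.17.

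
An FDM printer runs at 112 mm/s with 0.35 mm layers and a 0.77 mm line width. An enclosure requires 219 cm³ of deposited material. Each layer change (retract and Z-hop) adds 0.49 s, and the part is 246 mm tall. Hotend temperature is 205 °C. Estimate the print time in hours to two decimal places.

Line area = 0.35 × 0.77, so 0.2695 mm².
Path length: 219000 mm³ / 0.2695 mm² → 812616 mm.
Print-move time = 812616 / 112, so 7255.5 s.
Number of layers: 246 / 0.35 → 703 (rounded up).
Z-hop total: 703 × 0.49 → 344.47 s.
Total = 7255.5 + 344.47 = 7599.97 s = 2.11 hours.

2.11 hours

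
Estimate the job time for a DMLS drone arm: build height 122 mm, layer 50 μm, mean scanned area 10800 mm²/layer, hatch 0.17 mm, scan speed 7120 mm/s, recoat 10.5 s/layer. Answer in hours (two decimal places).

Layers = ⌈122/0.05⌉ = 2440.
Hatch length per layer = 10800 / 0.17, so 63529.4 mm.
Scan time per layer = 63529.4 / 7120, so 8.9227 s.
Per-layer time = 8.9227 + 10.5, so 19.4227 s.
Total: 2440 × 19.4227 s = 47391.388 s → 13.16 hours.

13.16 hours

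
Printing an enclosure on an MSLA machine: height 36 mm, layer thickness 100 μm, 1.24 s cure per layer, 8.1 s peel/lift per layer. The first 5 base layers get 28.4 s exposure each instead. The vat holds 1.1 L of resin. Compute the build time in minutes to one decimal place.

58.3 minutes

Number of layers: 36 / 0.1 → 360 (rounded up).
Burn-in layers = 5 × (28.4 + 8.1) = 182.5 s.
Remaining layers = 355 × (1.24 + 8.1) = 3315.7 s.
Sum: 182.5 + 3315.7 = 3498.2 s → 58.3 minutes.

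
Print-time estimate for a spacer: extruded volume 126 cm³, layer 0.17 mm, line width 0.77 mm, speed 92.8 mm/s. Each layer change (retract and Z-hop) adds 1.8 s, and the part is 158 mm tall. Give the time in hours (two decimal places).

Line area = 0.17 × 0.77 = 0.1309 mm².
Toolpath length = 126 cm³ / 0.1309 mm² = 126000 / 0.1309 = 962566.8 mm.
Print-move time = 962566.8 / 92.8, so 10372.5 s.
Layers = ⌈158/0.17⌉ = 930.
Non-print overhead = 930 × 1.8 = 1674 s.
Altogether 10372.5 + 1674 = 12046.5 s, i.e. 3.35 hours.

3.35 hours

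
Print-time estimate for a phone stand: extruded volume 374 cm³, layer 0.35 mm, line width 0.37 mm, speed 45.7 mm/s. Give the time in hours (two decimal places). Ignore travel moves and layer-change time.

Line area = 0.35 × 0.37 = 0.1295 mm².
Toolpath length = 374 cm³ / 0.1295 mm² = 374000 / 0.1295 = 2888030.9 mm.
Extrusion time = 2888030.9 / 45.7 = 63195.4 s.
63195.4 s = 17.55 hours.

17.55 hours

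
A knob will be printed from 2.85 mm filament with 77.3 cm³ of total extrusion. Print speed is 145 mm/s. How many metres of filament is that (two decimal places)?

A = π r² = π × 1.425² = 6.3794 mm².
L = 77300 mm³ / 6.3794 mm² = 12117.13 mm, i.e. 12.12 m.

12.12 m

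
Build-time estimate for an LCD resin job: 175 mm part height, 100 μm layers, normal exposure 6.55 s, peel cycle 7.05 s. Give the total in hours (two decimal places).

6.61 hours

Layers = ⌈175/0.1⌉ = 1750.
Cycle time = 6.55 + 7.05 = 13.6 s.
Total = 1750 × 13.6 = 23800 s = 6.61 hours.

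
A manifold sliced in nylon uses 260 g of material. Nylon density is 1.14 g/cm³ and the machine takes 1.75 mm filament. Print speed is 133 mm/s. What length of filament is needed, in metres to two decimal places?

Extruded volume: 260/1.14 = 228.0702 cm³ (228070.2 mm³).
A = π r² = π × 0.875² = 2.4053 mm².
Length = 228070.2 / 2.4053 = 94819.86 mm = 94.82 m.

94.82 m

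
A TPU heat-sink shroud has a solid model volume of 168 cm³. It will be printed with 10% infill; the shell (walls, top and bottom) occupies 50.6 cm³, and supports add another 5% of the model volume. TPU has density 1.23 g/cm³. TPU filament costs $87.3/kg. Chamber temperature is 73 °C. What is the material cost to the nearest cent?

$7.60

Infill region = 168 − 50.6 = 117.4 cm³.
Infill volume: 0.10 × 117.4 → 11.74 cm³.
Support = 0.05 × 168, so 8.4 cm³.
Total extruded = 50.6 + 11.74 + 8.4, so 70.74 cm³.
Mass: 70.74 × 1.23 → 87.0102 g.
Cost = 87.0102 g / 1000 × $87.3/kg = $7.60.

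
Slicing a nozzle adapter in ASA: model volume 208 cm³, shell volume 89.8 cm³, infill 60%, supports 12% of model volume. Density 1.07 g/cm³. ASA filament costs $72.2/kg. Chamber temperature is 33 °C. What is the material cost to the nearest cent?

$14.34

Volume inside the shell = 208 − 89.8, so 118.2 cm³.
Infill volume = 0.60 × 118.2, so 70.92 cm³.
Support = 0.12 × 208, so 24.96 cm³.
Deposited volume = 89.8 + 70.92 + 24.96, so 185.68 cm³.
Mass = 185.68 × 1.07 = 198.6776 g.
At $72.2/kg: 198.6776/1000 × 72.2 = $14.34.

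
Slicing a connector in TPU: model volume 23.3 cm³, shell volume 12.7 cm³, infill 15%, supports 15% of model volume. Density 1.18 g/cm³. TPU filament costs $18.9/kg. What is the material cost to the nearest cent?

$0.40

Interior volume: 23.3 − 12.7 → 10.6 cm³.
Deposited infill = 0.15 × 10.6, so 1.59 cm³.
Support = 0.15 × 23.3, so 3.495 cm³.
Deposited volume: 12.7 + 1.59 + 3.495 → 17.785 cm³.
Mass = 17.785 × 1.18, so 20.9863 g.
Cost = 20.9863 g / 1000 × $18.9/kg = $0.40.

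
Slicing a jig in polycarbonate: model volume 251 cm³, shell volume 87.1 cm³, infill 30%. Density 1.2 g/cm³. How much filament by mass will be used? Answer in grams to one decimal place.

Volume inside the shell = 251 − 87.1, so 163.9 cm³.
Deposited infill = 0.30 × 163.9 = 49.17 cm³.
Total printed volume: 87.1 + 49.17 → 136.27 cm³.
Mass = 136.27 × 1.2, so 163.524 g.

163.5 g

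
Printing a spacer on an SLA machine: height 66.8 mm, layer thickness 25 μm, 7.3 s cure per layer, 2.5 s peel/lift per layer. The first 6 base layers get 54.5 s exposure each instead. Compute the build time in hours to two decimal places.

Layer count = ceil(66.8 / 0.025) = 2672.
Base layers = 6 × (54.5 + 2.5) = 342 s.
Regular layers = 2666 × (7.3 + 2.5), so 26126.8 s.
Sum: 342 + 26126.8 = 26468.8 s → 7.35 hours.

7.35 hours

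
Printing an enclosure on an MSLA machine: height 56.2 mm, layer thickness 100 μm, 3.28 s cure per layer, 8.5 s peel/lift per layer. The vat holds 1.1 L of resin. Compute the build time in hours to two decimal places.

1.84 hours

Number of layers: 56.2 / 0.1 → 562 (rounded up).
Each layer takes: 3.28 + 8.5 → 11.78 s.
Build time: 562 × 11.78 s = 6620.36 s, i.e. 1.84 hours.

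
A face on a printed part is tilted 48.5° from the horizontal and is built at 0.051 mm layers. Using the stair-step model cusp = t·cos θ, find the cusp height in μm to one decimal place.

Cusp = layer height × cos(48.5°) = 0.051 × 0.6626 = 0.033793 mm = 33.8 μm.

33.8 μm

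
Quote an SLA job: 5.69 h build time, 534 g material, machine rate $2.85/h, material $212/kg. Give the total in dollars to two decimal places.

Time charge = 2.85 × 5.69, so $16.2165.
Material charge = 212 × 534/1000 = $113.208.
Job cost: 16.2165 + 113.208 = 129.4245 ≈ $129.42.

$129.42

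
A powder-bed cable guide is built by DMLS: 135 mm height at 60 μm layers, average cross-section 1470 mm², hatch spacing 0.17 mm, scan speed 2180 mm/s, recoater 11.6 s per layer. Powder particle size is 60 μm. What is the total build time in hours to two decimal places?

Number of layers: 135 / 0.06 → 2250 (rounded up).
Hatch length per layer = 1470 / 0.17 = 8647.1 mm.
Per-layer scan time = 8647.1 / 2180 = 3.9666 s.
Layer cycle = 3.9666 + 11.6 = 15.5666 s.
Total: 2250 × 15.5666 s = 35024.85 s → 9.73 hours.

9.73 hours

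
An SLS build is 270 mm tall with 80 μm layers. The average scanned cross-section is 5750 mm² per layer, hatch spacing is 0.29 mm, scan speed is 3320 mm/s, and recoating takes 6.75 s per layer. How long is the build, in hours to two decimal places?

11.93 hours

Layer count = ceil(270 / 0.08) = 3375.
Scan path per layer = 5750 / 0.29, so 19827.6 mm.
Per-layer scan time: 19827.6 / 3320 → 5.9722 s.
Time per layer = 5.9722 + 6.75 = 12.7222 s.
3375 layers × 12.7222 s/layer = 42937.425 s, i.e. 11.93 hours.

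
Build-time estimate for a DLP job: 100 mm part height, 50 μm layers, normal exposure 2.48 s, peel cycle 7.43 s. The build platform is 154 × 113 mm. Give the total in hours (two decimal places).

5.51 hours

Number of layers: 100 / 0.05 → 2000 (rounded up).
Each layer takes = 2.48 + 7.43 = 9.91 s.
Total = 2000 × 9.91 = 19820 s = 5.51 hours.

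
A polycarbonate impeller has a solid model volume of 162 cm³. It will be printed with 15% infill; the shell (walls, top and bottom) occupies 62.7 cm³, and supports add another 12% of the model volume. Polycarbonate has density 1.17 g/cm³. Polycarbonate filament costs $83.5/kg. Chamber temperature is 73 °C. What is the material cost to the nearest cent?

Infill region = 162 − 62.7 = 99.3 cm³.
Deposited infill = 0.15 × 99.3, so 14.895 cm³.
Support = 0.12 × 162, so 19.44 cm³.
Total printed volume: 62.7 + 14.895 + 19.44 → 97.035 cm³.
Mass: 97.035 × 1.17 → 113.53095 g.
Cost = 113.53095 g / 1000 × $83.5/kg = $9.48.

$9.48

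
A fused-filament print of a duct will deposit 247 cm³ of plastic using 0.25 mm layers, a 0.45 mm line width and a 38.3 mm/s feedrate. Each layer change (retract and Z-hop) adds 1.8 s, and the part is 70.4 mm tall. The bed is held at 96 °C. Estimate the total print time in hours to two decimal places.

16.06 hours

Bead cross-section = 0.25 × 0.45, so 0.1125 mm².
Path length: 247000 mm³ / 0.1125 mm² → 2195555.6 mm.
Time extruding: 2195555.6 / 38.3 → 57325.2 s.
Number of layers: 70.4 / 0.25 → 282 (rounded up).
Z-hop total = 282 × 1.8, so 507.6 s.
Altogether 57325.2 + 507.6 = 57832.8 s, i.e. 16.06 hours.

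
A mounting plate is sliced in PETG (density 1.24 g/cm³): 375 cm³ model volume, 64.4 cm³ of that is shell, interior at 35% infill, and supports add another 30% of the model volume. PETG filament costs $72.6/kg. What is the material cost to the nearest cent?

$25.71

Interior volume = 375 − 64.4, so 310.6 cm³.
Deposited infill = 0.35 × 310.6 = 108.71 cm³.
Support = 0.30 × 375, so 112.5 cm³.
Total printed volume = 64.4 + 108.71 + 112.5 = 285.61 cm³.
Mass = 285.61 × 1.24 = 354.1564 g.
Cost = 354.1564 g / 1000 × $72.6/kg = $25.71.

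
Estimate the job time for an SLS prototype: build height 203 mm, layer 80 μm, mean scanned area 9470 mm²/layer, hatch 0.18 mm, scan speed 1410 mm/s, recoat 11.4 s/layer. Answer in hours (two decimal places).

34.34 hours

Number of layers: 203 / 0.08 → 2538 (rounded up).
Hatch length per layer = 9470 / 0.18 = 52611.1 mm.
Per-layer scan time = 52611.1 / 1410, so 37.3128 s.
Per-layer time = 37.3128 + 11.4, so 48.7128 s.
2538 layers × 48.7128 s/layer = 123633.0864 s, i.e. 34.34 hours.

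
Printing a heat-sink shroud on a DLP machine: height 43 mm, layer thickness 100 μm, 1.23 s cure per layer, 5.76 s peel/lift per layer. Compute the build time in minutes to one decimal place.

50.1 minutes

Number of layers: 43 / 0.1 → 430 (rounded up).
Each layer takes = 1.23 + 5.76, so 6.99 s.
Total = 430 × 6.99 = 3005.7 s = 50.1 minutes.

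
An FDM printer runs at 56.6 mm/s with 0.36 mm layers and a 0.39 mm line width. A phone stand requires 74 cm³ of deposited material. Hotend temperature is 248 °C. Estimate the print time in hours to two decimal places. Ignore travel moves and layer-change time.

2.59 hours

Extrusion cross-section: 0.36 × 0.39 → 0.1404 mm².
Total extruded path = 74000/0.1404 = 527065.5 mm.
Print-move time: 527065.5 / 56.6 → 9312.1 s.
Converting: 9312.1 s = 2.59 hours.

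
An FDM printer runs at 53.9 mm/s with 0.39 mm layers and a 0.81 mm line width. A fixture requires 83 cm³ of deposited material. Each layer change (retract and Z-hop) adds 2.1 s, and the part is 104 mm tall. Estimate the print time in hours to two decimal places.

1.51 hours

Bead cross-section = 0.39 × 0.81, so 0.3159 mm².
Path length: 83000 mm³ / 0.3159 mm² → 262741.4 mm.
Print-move time: 262741.4 / 53.9 → 4874.6 s.
Number of layers: 104 / 0.39 → 267 (rounded up).
Z-hop total = 267 × 2.1, so 560.7 s.
Total = 4874.6 + 560.7 = 5435.3 s = 1.51 hours.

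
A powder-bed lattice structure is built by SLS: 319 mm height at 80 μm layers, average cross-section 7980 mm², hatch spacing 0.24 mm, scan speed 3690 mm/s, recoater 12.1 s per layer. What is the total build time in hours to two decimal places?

23.39 hours

Layer count = ceil(319 / 0.08) = 3988.
Scan path per layer = 7980 / 0.24, so 33250 mm.
Laser time per layer = 33250 / 3690, so 9.0108 s.
Per-layer time = 9.0108 + 12.1 = 21.1108 s.
Total: 3988 × 21.1108 s = 84189.8704 s → 23.39 hours.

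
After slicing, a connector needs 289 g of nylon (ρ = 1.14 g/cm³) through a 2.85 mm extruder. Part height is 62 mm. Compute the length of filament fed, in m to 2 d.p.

Volume = 289 g / 1.14 g·cm⁻³ = 253.5088 cm³ = 253508.8 mm³.
Filament cross-section = π × (2.85/2)² = 6.3794 mm².
Length = 253508.8 / 6.3794 = 39738.66 mm = 39.74 m.

39.74 m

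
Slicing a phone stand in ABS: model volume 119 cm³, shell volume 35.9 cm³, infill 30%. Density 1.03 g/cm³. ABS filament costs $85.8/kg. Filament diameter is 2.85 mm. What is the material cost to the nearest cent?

$5.38

Infill region = 119 − 35.9, so 83.1 cm³.
Infill deposited = 0.30 × 83.1, so 24.93 cm³.
Total printed volume = 35.9 + 24.93, so 60.83 cm³.
Mass: 60.83 × 1.03 → 62.6549 g.
Cost = 62.6549 g / 1000 × $85.8/kg = $5.38.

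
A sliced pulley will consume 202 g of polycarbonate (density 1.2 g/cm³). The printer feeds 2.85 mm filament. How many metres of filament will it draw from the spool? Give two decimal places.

26.39 m

Volume = 202 g / 1.2 g·cm⁻³ = 168.3333 cm³ = 168333.3 mm³.
Filament cross-section = π × (2.85/2)² = 6.3794 mm².
L = V/A = 168333.3/6.3794 = 26387.01 mm → 26.39 m.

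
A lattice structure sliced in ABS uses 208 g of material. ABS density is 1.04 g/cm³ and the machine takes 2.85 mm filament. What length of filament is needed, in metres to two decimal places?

31.35 m

Volume = 208 g / 1.04 g·cm⁻³ = 200 cm³ = 200000 mm³.
A = π r² = π × 1.425² = 6.3794 mm².
Length = 200000 / 6.3794 = 31350.91 mm = 31.35 m.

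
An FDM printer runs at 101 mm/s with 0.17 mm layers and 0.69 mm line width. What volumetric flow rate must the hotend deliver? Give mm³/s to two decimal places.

Bead cross-section = 0.17 × 0.69 = 0.1173 mm².
Q = v·A = 101 × 0.1173 = 11.85 mm³/s.

11.85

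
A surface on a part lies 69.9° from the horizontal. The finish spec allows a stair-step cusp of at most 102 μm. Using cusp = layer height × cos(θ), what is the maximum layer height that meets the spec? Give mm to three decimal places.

0.297 mm

Layer height = cusp / cos(69.9°) = 0.102 / 0.3437 = 0.297 mm.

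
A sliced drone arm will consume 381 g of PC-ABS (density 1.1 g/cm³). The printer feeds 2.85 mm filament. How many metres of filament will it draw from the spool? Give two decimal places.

54.29 m

Extruded volume: 381/1.1 = 346.3636 cm³ (346363.6 mm³).
Filament cross-section = π × (2.85/2)² = 6.3794 mm².
L = V/A = 346363.6/6.3794 = 54294.07 mm → 54.29 m.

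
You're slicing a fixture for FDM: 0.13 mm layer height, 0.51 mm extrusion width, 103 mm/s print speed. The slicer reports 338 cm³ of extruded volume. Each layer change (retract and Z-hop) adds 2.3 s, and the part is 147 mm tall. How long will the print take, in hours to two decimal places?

14.47 hours

Bead cross-section = 0.13 × 0.51 = 0.0663 mm².
Toolpath length = 338 cm³ / 0.0663 mm² = 338000 / 0.0663 = 5098039.2 mm.
Print-move time = 5098039.2 / 103, so 49495.5 s.
Number of layers: 147 / 0.13 → 1131 (rounded up).
Layer-change overhead = 1131 × 2.3, so 2601.3 s.
Total = 49495.5 + 2601.3 = 52096.8 s = 14.47 hours.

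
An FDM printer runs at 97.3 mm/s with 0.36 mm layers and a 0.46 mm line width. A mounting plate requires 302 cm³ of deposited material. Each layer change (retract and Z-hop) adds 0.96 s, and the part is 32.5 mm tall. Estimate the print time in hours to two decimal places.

Bead cross-section: 0.36 × 0.46 → 0.1656 mm².
Path length: 302000 mm³ / 0.1656 mm² → 1823671.5 mm.
Time extruding = 1823671.5 / 97.3, so 18742.8 s.
Layer count = ceil(32.5 / 0.36) = 91.
Non-print overhead: 91 × 0.96 → 87.36 s.
Altogether 18742.8 + 87.36 = 18830.16 s, i.e. 5.23 hours.

5.23 hours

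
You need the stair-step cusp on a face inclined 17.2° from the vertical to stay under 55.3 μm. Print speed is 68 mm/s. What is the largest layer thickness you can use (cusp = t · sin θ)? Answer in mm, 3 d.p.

Layer height = cusp / sin(17.2°) = 0.0553 / 0.2957 = 0.187 mm.

0.187 mm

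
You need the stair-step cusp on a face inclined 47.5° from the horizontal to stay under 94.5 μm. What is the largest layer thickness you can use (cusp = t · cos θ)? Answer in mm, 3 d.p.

0.140 mm

Layer height = cusp / cos(47.5°) = 0.0945 / 0.6756 = 0.140 mm.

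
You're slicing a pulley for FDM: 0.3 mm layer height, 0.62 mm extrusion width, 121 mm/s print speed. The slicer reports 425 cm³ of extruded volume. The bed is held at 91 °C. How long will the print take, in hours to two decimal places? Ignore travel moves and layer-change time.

5.25 hours

Line area: 0.3 × 0.62 → 0.186 mm².
Toolpath length = 425 cm³ / 0.186 mm² = 425000 / 0.186 = 2284946.2 mm.
Extrusion time = 2284946.2 / 121 = 18883.9 s.
Converting: 18883.9 s = 5.25 hours.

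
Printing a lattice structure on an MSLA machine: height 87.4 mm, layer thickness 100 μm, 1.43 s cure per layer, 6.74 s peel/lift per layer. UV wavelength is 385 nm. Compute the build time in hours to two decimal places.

1.98 hours

Layer count = ceil(87.4 / 0.1) = 874.
Cycle time = 1.43 + 6.74 = 8.17 s.
Build time: 874 × 8.17 s = 7140.58 s, i.e. 1.98 hours.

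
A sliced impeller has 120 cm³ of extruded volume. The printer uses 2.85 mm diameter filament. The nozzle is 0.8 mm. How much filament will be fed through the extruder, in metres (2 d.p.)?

18.81 m

Filament cross-section = π × (2.85/2)² = 6.3794 mm².
Length = 120 cm³ / 6.3794 mm² = 120000 / 6.3794 = 18810.55 mm = 18.81 m.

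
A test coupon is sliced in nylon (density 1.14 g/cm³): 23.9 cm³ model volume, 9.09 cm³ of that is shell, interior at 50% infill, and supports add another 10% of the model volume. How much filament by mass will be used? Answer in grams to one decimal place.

21.5 g

Infill region: 23.9 − 9.09 → 14.81 cm³.
Infill volume = 0.50 × 14.81 = 7.405 cm³.
Support: 0.10 × 23.9 → 2.39 cm³.
Deposited volume = 9.09 + 7.405 + 2.39, so 18.885 cm³.
Mass = 18.885 × 1.14 = 21.5289 g.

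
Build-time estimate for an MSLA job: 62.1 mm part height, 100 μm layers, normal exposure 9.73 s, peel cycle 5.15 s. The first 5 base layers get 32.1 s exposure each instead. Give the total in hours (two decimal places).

2.60 hours

Number of layers: 62.1 / 0.1 → 621 (rounded up).
Base layers: 5 × (32.1 + 5.15) → 186.25 s.
Normal layers = 616 × (9.73 + 5.15) = 9166.08 s.
Total = 186.25 + 9166.08 = 9352.33 s = 2.60 hours.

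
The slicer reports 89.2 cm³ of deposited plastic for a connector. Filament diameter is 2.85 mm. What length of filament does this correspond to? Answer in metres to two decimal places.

A = π r² = π × 1.425² = 6.3794 mm².
Length = 89.2 cm³ / 6.3794 mm² = 89200 / 6.3794 = 13982.51 mm = 13.98 m.

13.98 m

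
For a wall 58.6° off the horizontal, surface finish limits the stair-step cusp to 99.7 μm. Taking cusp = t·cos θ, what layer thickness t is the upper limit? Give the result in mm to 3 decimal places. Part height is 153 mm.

0.191 mm

cos(58.6°) = 0.5210; t_max = 0.0997/0.5210 = 0.191 mm.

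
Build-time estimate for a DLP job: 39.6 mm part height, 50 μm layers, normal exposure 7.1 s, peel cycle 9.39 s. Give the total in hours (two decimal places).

3.63 hours

Number of layers: 39.6 / 0.05 → 792 (rounded up).
Each layer takes = 7.1 + 9.39, so 16.49 s.
Build time: 792 × 16.49 s = 13060.08 s, i.e. 3.63 hours.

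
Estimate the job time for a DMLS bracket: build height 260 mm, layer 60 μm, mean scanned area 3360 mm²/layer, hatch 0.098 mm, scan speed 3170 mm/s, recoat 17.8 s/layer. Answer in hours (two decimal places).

34.45 hours

Layer count = ceil(260 / 0.06) = 4334.
Hatch length per layer = 3360 / 0.098 = 34285.7 mm.
Per-layer scan time: 34285.7 / 3170 → 10.8157 s.
Time per layer = 10.8157 + 17.8, so 28.6157 s.
Total: 4334 × 28.6157 s = 124020.4438 s → 34.45 hours.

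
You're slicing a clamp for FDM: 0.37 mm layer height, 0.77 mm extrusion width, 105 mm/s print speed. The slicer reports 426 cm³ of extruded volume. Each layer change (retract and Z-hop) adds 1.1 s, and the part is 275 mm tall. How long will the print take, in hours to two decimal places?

Bead cross-section = 0.37 × 0.77, so 0.2849 mm².
Path length: 426000 mm³ / 0.2849 mm² → 1495261.5 mm.
Print-move time = 1495261.5 / 105 = 14240.6 s.
Layer count = ceil(275 / 0.37) = 744.
Non-print overhead: 744 × 1.1 → 818.4 s.
Altogether 14240.6 + 818.4 = 15059 s, i.e. 4.18 hours.

4.18 hours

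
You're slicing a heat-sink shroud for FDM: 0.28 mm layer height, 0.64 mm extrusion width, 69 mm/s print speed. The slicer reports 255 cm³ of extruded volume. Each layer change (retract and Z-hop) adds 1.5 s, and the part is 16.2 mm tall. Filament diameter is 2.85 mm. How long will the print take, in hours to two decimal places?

5.75 hours

Line area = 0.28 × 0.64 = 0.1792 mm².
Total extruded path = 255000/0.1792 = 1422991.1 mm.
Print-move time = 1422991.1 / 69, so 20623.1 s.
Number of layers: 16.2 / 0.28 → 58 (rounded up).
Non-print overhead = 58 × 1.5, so 87 s.
Total = 20623.1 + 87 = 20710.1 s = 5.75 hours.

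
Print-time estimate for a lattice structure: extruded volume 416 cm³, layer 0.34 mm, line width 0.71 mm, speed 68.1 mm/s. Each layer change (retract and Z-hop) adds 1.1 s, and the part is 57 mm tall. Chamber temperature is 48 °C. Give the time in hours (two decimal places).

7.08 hours

Extrusion cross-section: 0.34 × 0.71 → 0.2414 mm².
Toolpath length = 416 cm³ / 0.2414 mm² = 416000 / 0.2414 = 1723280.9 mm.
Time extruding: 1723280.9 / 68.1 → 25305.2 s.
Layer count = ceil(57 / 0.34) = 168.
Z-hop total: 168 × 1.1 → 184.8 s.
Total = 25305.2 + 184.8 = 25490 s = 7.08 hours.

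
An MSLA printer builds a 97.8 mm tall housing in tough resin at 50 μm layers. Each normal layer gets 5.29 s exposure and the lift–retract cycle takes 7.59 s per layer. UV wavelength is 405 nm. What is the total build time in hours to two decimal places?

7.00 hours

Layers = ⌈97.8/0.05⌉ = 1956.
Each layer takes = 5.29 + 7.59, so 12.88 s.
Total = 1956 × 12.88 = 25193.28 s = 7.00 hours.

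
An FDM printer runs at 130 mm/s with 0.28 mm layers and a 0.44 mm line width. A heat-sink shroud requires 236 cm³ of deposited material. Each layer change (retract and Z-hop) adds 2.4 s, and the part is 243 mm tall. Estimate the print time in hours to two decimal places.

4.67 hours

Extrusion cross-section: 0.28 × 0.44 → 0.1232 mm².
Path length: 236000 mm³ / 0.1232 mm² → 1915584.4 mm.
Extrusion time: 1915584.4 / 130 → 14735.3 s.
Number of layers: 243 / 0.28 → 868 (rounded up).
Non-print overhead = 868 × 2.4, so 2083.2 s.
Total = 14735.3 + 2083.2 = 16818.5 s = 4.67 hours.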